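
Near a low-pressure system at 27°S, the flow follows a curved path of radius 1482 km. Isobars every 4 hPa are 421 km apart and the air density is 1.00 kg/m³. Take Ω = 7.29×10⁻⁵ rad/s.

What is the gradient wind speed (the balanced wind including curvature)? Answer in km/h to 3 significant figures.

45.7 km/h

Coriolis parameter at 27°S:
f = 2Ω sin φ = 2 × 7.29×10⁻⁵ × sin 27° = 6.62×10⁻⁵ s⁻¹
Pressure gradient: |∂P/∂n| = 400 Pa / 421000 m = 9.50×10⁻⁴ Pa/m
Geostrophic speed: V_g = |∂P/∂n|/(fρ) = 9.50×10⁻⁴/(6.62×10⁻⁵ × 1.00) = 14.4 m/s
Around a low, centrifugal force acts outward with Coriolis, so pressure-gradient force balances both:
(1/ρ)|∂P/∂n| = fV + V²/R  →  V² + fR·V − fR·V_g = 0
With fR = 6.62×10⁻⁵ × 1482×10³ m = 98.1 m/s:
V = [−fR + √((fR)² + 4 fR V_g)]/2 = [−98.1 + √(98.1² + 4×98.1×14.4)]/2 = 12.7 m/s
Subgeostrophic (V < V_g = 14.4 m/s), as expected around a low.
Converting: 12.7 m/s × 3.6 = 45.7 km/h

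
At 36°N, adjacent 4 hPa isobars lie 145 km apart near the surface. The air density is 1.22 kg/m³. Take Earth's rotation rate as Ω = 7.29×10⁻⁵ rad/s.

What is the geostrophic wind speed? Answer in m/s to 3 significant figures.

Coriolis parameter at 36°N:
f = 2Ω sin φ = 2 × 7.29×10⁻⁵ × sin 36° = 8.57×10⁻⁵ s⁻¹
Pressure gradient: |∂P/∂n| = 400 Pa / 145000 m = 2.76×10⁻³ Pa/m
Geostrophic balance (pressure-gradient force = Coriolis force):
V_g = (1/(fρ)) |∂P/∂n| = 2.76×10⁻³ / (8.57×10⁻⁵ × 1.22) = 26.4 m/s

26.4 m/s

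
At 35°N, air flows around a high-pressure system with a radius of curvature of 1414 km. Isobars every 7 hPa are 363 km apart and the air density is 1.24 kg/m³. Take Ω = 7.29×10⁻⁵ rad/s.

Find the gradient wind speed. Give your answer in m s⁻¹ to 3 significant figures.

Coriolis parameter at 35°N:
f = 2Ω sin φ = 2 × 7.29×10⁻⁵ × sin 35° = 8.36×10⁻⁵ s⁻¹
Pressure gradient: |∂P/∂n| = 700 Pa / 363000 m = 1.93×10⁻³ Pa/m
Geostrophic speed: V_g = |∂P/∂n|/(fρ) = 1.93×10⁻³/(8.36×10⁻⁵ × 1.24) = 18.6 m/s
Around a high, pressure-gradient force acts outward with centrifugal, so Coriolis balances both:
fV = (1/ρ)|∂P/∂n| + V²/R  →  V² − fR·V + fR·V_g = 0
With fR = 8.36×10⁻⁵ × 1414×10³ m = 118 m/s:
V = [fR − √((fR)² − 4 fR V_g)]/2 = [118 − √(118² − 4×118×18.6)]/2 = 23.1 m/s
Supergeostrophic (V > V_g = 18.6 m/s), as expected around a high.

23.1 m s⁻¹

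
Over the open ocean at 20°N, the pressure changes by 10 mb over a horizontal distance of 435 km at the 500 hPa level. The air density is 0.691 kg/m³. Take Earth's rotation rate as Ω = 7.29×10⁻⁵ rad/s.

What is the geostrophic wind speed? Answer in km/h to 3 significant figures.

240 km/h

Coriolis parameter at 20°N:
f = 2Ω sin φ = 2 × 7.29×10⁻⁵ × sin 20° = 4.99×10⁻⁵ s⁻¹
Pressure gradient: |∂P/∂n| = 1000 Pa / 435000 m = 2.30×10⁻³ Pa/m
Geostrophic balance (pressure-gradient force = Coriolis force):
V_g = (1/(fρ)) |∂P/∂n| = 2.30×10⁻³ / (4.99×10⁻⁵ × 0.691) = 66.7 m/s
Converting: 66.7 m/s × 3.6 = 240 km/h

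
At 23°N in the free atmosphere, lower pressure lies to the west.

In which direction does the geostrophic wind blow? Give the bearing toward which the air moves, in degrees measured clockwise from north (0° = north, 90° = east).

000°

The pressure-gradient force points toward the west (bearing 270°).
Geostrophic balance: in the Northern Hemisphere the Coriolis force deflects motion to the right, so the geostrophic wind blows 90° to the right of the pressure-gradient force (low pressure on the left).
Rotating 270° by 90° clockwise gives 000° — the wind blows toward the north.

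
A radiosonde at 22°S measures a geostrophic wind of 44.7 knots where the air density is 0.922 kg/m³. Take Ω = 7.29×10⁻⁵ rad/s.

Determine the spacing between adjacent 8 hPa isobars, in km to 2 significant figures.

690 km

Coriolis parameter at 22°S:
f = 2Ω sin φ = 2 × 7.29×10⁻⁵ × sin 22° = 5.46×10⁻⁵ s⁻¹
Wind speed in SI: 44.7 knots = 23.0 m/s
Geostrophic balance rearranged: |∂P/∂n| = f ρ V_g
|∂P/∂n| = 5.46×10⁻⁵ × 0.922 × 23.0 = 1.16×10⁻³ Pa/m
Isobar spacing: Δn = ΔP/|∂P/∂n| = 800 Pa / 1.16×10⁻³ Pa/m = 690845 m ≈ 690 km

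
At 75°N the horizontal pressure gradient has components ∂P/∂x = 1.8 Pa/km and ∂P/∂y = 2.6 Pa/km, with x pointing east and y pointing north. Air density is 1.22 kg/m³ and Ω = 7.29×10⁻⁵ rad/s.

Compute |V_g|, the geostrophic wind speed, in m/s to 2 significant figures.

18 m/s

Coriolis parameter at 75°N:
f = 2Ω sin φ = 2 × 7.29×10⁻⁵ × sin 75° = 1.41×10⁻⁴ s⁻¹
Component geostrophic relations (x east, y north):
u_g = −(1/(fρ)) ∂P/∂y,  v_g = (1/(fρ)) ∂P/∂x
u_g = −(2.6×10⁻³)/(1.41×10⁻⁴ × 1.22) = −15.1 m/s;  v_g = (1.8×10⁻³)/(1.41×10⁻⁴ × 1.22) = 10.5 m/s
|V_g| = √(u_g² + v_g²) = 18.4 m/s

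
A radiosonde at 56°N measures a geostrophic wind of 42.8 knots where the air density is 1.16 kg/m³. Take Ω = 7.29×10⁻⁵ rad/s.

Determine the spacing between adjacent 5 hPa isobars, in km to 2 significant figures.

Coriolis parameter at 56°N:
f = 2Ω sin φ = 2 × 7.29×10⁻⁵ × sin 56° = 1.21×10⁻⁴ s⁻¹
Wind speed in SI: 42.8 knots = 22.0 m/s
Geostrophic balance rearranged: |∂P/∂n| = f ρ V_g
|∂P/∂n| = 1.21×10⁻⁴ × 1.16 × 22.0 = 3.09×10⁻³ Pa/m
Isobar spacing: Δn = ΔP/|∂P/∂n| = 500 Pa / 3.09×10⁻³ Pa/m = 161957 m ≈ 160 km

160 km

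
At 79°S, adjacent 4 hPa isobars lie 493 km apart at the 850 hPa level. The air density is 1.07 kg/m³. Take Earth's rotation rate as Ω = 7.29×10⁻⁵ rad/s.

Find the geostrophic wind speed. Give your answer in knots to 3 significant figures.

Coriolis parameter at 79°S:
f = 2Ω sin φ = 2 × 7.29×10⁻⁵ × sin 79° = 1.43×10⁻⁴ s⁻¹
Pressure gradient: |∂P/∂n| = 400 Pa / 493000 m = 8.11×10⁻⁴ Pa/m
Geostrophic balance (pressure-gradient force = Coriolis force):
V_g = (1/(fρ)) |∂P/∂n| = 8.11×10⁻⁴ / (1.43×10⁻⁴ × 1.07) = 5.30 m/s
Converting: 5.30 m/s × 1.944 = 10.3 knots

10.3 knots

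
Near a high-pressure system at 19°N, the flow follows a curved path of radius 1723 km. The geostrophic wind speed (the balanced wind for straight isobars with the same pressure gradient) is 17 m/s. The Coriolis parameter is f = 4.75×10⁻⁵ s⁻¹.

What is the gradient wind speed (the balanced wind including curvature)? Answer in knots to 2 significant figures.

47 knots

Around a high, pressure-gradient force acts outward with centrifugal, so Coriolis balances both:
fV = (1/ρ)|∂P/∂n| + V²/R  →  V² − fR·V + fR·V_g = 0
With fR = 4.75×10⁻⁵ × 1723×10³ m = 81.8 m/s:
V = [fR − √((fR)² − 4 fR V_g)]/2 = [81.8 − √(81.8² − 4×81.8×17)]/2 = 24.1 m/s
Supergeostrophic (V > V_g = 17 m/s), as expected around a high.
Converting: 24.1 m/s × 1.944 = 47 knots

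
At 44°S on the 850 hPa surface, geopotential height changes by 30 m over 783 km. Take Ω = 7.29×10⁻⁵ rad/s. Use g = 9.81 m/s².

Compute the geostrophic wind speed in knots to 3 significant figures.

Coriolis parameter at 44°S:
f = 2Ω sin φ = 2 × 7.29×10⁻⁵ × sin 44° = 1.01×10⁻⁴ s⁻¹
Height gradient: |∂Z/∂n| = 30 m / 783000 m = 3.83×10⁻⁵
On a pressure surface, geostrophic balance gives V_g = (g/f)|∂Z/∂n|:
V_g = 9.81 × 3.83×10⁻⁵ / 1.01×10⁻⁴ = 3.71 m/s
Converting: 3.71 m/s × 1.944 = 7.21 knots

7.21 knots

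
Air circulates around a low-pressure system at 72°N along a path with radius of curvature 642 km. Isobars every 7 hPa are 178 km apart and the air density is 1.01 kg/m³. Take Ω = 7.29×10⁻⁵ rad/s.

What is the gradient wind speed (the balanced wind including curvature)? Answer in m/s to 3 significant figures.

Coriolis parameter at 72°N:
f = 2Ω sin φ = 2 × 7.29×10⁻⁵ × sin 72° = 1.39×10⁻⁴ s⁻¹
Pressure gradient: |∂P/∂n| = 700 Pa / 178000 m = 3.93×10⁻³ Pa/m
Geostrophic speed: V_g = |∂P/∂n|/(fρ) = 3.93×10⁻³/(1.39×10⁻⁴ × 1.01) = 28.1 m/s
Around a low, centrifugal force acts outward with Coriolis, so pressure-gradient force balances both:
(1/ρ)|∂P/∂n| = fV + V²/R  →  V² + fR·V − fR·V_g = 0
With fR = 1.39×10⁻⁴ × 642×10³ m = 89.0 m/s:
V = [−fR + √((fR)² + 4 fR V_g)]/2 = [−89.0 + √(89.0² + 4×89.0×28.1)]/2 = 22.4 m/s
Subgeostrophic (V < V_g = 28.1 m/s), as expected around a low.

22.4 m/s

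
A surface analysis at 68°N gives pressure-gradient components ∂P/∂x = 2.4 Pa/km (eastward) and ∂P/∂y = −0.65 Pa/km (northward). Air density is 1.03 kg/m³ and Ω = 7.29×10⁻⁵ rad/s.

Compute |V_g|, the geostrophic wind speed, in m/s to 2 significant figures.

18 m/s

Coriolis parameter at 68°N:
f = 2Ω sin φ = 2 × 7.29×10⁻⁵ × sin 68° = 1.35×10⁻⁴ s⁻¹
Component geostrophic relations (x east, y north):
u_g = −(1/(fρ)) ∂P/∂y,  v_g = (1/(fρ)) ∂P/∂x
u_g = −(−0.65×10⁻³)/(1.35×10⁻⁴ × 1.03) = 4.67 m/s;  v_g = (2.4×10⁻³)/(1.35×10⁻⁴ × 1.03) = 17.2 m/s
|V_g| = √(u_g² + v_g²) = 17.9 m/s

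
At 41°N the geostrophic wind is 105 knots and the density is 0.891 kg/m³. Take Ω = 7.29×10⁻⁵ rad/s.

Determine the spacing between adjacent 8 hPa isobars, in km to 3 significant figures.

174 km

Coriolis parameter at 41°N:
f = 2Ω sin φ = 2 × 7.29×10⁻⁵ × sin 41° = 9.57×10⁻⁵ s⁻¹
Wind speed in SI: 105 knots = 54.0 m/s
Geostrophic balance rearranged: |∂P/∂n| = f ρ V_g
|∂P/∂n| = 9.57×10⁻⁵ × 0.891 × 54.0 = 4.60×10⁻³ Pa/m
Isobar spacing: Δn = ΔP/|∂P/∂n| = 800 Pa / 4.60×10⁻³ Pa/m = 173774 m ≈ 174 km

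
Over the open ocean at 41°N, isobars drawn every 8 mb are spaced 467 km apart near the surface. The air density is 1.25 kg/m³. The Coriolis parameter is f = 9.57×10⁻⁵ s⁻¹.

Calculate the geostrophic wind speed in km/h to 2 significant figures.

52 km/h

Pressure gradient: |∂P/∂n| = 800 Pa / 467000 m = 1.71×10⁻³ Pa/m
Geostrophic balance (pressure-gradient force = Coriolis force):
V_g = (1/(fρ)) |∂P/∂n| = 1.71×10⁻³ / (9.57×10⁻⁵ × 1.25) = 14.3 m/s
Converting: 14.3 m/s × 3.6 = 52 km/h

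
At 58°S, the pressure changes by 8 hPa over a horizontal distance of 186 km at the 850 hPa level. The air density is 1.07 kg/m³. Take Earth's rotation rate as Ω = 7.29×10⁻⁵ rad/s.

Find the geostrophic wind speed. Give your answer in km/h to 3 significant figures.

117 km/h

Coriolis parameter at 58°S:
f = 2Ω sin φ = 2 × 7.29×10⁻⁵ × sin 58° = 1.24×10⁻⁴ s⁻¹
Pressure gradient: |∂P/∂n| = 800 Pa / 186000 m = 4.30×10⁻³ Pa/m
Geostrophic balance (pressure-gradient force = Coriolis force):
V_g = (1/(fρ)) |∂P/∂n| = 4.30×10⁻³ / (1.24×10⁻⁴ × 1.07) = 32.5 m/s
Converting: 32.5 m/s × 3.6 = 117 km/h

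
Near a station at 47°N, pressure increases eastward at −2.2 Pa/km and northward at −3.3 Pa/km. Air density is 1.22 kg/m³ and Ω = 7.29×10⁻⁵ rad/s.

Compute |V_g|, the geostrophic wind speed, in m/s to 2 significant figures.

Coriolis parameter at 47°N:
f = 2Ω sin φ = 2 × 7.29×10⁻⁵ × sin 47° = 1.07×10⁻⁴ s⁻¹
Component geostrophic relations (x east, y north):
u_g = −(1/(fρ)) ∂P/∂y,  v_g = (1/(fρ)) ∂P/∂x
u_g = −(−3.3×10⁻³)/(1.07×10⁻⁴ × 1.22) = 25.4 m/s;  v_g = (−2.2×10⁻³)/(1.07×10⁻⁴ × 1.22) = −16.9 m/s
|V_g| = √(u_g² + v_g²) = 30.5 m/s

30 m/s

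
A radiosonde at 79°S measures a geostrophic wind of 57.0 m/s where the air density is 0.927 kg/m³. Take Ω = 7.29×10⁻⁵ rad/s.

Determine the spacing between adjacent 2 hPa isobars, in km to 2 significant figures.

26 km

Coriolis parameter at 79°S:
f = 2Ω sin φ = 2 × 7.29×10⁻⁵ × sin 79° = 1.43×10⁻⁴ s⁻¹
Geostrophic balance rearranged: |∂P/∂n| = f ρ V_g
|∂P/∂n| = 1.43×10⁻⁴ × 0.927 × 57.0 = 7.56×10⁻³ Pa/m
Isobar spacing: Δn = ΔP/|∂P/∂n| = 200 Pa / 7.56×10⁻³ Pa/m = 26447 m ≈ 26 km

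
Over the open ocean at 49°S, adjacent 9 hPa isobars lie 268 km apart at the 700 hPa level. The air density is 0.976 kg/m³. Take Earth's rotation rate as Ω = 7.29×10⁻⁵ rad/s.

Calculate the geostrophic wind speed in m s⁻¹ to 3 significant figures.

31.3 m s⁻¹

Coriolis parameter at 49°S:
f = 2Ω sin φ = 2 × 7.29×10⁻⁵ × sin 49° = 1.10×10⁻⁴ s⁻¹
Pressure gradient: |∂P/∂n| = 900 Pa / 268000 m = 3.36×10⁻³ Pa/m
Geostrophic balance (pressure-gradient force = Coriolis force):
V_g = (1/(fρ)) |∂P/∂n| = 3.36×10⁻³ / (1.10×10⁻⁴ × 0.976) = 31.3 m/s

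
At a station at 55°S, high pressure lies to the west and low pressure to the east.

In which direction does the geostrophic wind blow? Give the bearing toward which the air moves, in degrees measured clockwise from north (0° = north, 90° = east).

The pressure-gradient force points toward the east (bearing 090°).
Geostrophic balance: in the Southern Hemisphere the Coriolis force deflects motion to the left, so the geostrophic wind blows 90° to the left of the pressure-gradient force (low pressure on the right).
Rotating 090° by 90° counterclockwise gives 000° — the wind blows toward the north.

000°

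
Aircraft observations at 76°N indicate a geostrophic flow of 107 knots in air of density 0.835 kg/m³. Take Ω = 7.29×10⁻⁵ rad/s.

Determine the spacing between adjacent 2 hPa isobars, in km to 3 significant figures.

30.8 km

Coriolis parameter at 76°N:
f = 2Ω sin φ = 2 × 7.29×10⁻⁵ × sin 76° = 1.41×10⁻⁴ s⁻¹
Wind speed in SI: 107 knots = 55.0 m/s
Geostrophic balance rearranged: |∂P/∂n| = f ρ V_g
|∂P/∂n| = 1.41×10⁻⁴ × 0.835 × 55.0 = 6.50×10⁻³ Pa/m
Isobar spacing: Δn = ΔP/|∂P/∂n| = 200 Pa / 6.50×10⁻³ Pa/m = 30758 m ≈ 30.8 km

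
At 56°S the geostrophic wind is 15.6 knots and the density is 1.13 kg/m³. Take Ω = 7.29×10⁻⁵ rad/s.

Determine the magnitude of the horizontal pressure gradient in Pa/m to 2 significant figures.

Coriolis parameter at 56°S:
f = 2Ω sin φ = 2 × 7.29×10⁻⁵ × sin 56° = 1.21×10⁻⁴ s⁻¹
Wind speed in SI: 15.6 knots = 8.03 m/s
Geostrophic balance rearranged: |∂P/∂n| = f ρ V_g
|∂P/∂n| = 1.21×10⁻⁴ × 1.13 × 8.03 = 1.10×10⁻³ Pa/m

1.1×10⁻³ Pa/m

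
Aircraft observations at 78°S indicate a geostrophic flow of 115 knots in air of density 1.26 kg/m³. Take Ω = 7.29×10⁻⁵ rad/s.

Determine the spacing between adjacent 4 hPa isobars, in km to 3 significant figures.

37.6 km

Coriolis parameter at 78°S:
f = 2Ω sin φ = 2 × 7.29×10⁻⁵ × sin 78° = 1.43×10⁻⁴ s⁻¹
Wind speed in SI: 115 knots = 59.2 m/s
Geostrophic balance rearranged: |∂P/∂n| = f ρ V_g
|∂P/∂n| = 1.43×10⁻⁴ × 1.26 × 59.2 = 1.06×10⁻² Pa/m
Isobar spacing: Δn = ΔP/|∂P/∂n| = 400 Pa / 1.06×10⁻² Pa/m = 37626 m ≈ 37.6 km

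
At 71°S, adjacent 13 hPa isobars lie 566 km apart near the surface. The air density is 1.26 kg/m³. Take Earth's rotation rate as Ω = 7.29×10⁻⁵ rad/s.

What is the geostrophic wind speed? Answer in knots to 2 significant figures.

Coriolis parameter at 71°S:
f = 2Ω sin φ = 2 × 7.29×10⁻⁵ × sin 71° = 1.38×10⁻⁴ s⁻¹
Pressure gradient: |∂P/∂n| = 1300 Pa / 566000 m = 2.30×10⁻³ Pa/m
Geostrophic balance (pressure-gradient force = Coriolis force):
V_g = (1/(fρ)) |∂P/∂n| = 2.30×10⁻³ / (1.38×10⁻⁴ × 1.26) = 13.2 m/s
Converting: 13.2 m/s × 1.944 = 26 knots

26 knots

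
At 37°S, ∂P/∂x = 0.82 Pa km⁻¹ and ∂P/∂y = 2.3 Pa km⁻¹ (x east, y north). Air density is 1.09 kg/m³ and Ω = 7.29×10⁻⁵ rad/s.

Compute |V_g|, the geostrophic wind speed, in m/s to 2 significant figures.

Coriolis parameter at 37°S:
f = 2Ω sin φ = 2 × 7.29×10⁻⁵ × sin 37° = 8.77×10⁻⁵ s⁻¹
In the Southern Hemisphere f is negative: f = −8.77×10⁻⁵ s⁻¹.
Component geostrophic relations (x east, y north):
u_g = −(1/(fρ)) ∂P/∂y,  v_g = (1/(fρ)) ∂P/∂x
u_g = −(2.3×10⁻³)/(−8.77×10⁻⁵ × 1.09) = 24.0 m/s;  v_g = (0.82×10⁻³)/(−8.77×10⁻⁵ × 1.09) = −8.57 m/s
|V_g| = √(u_g² + v_g²) = 25.5 m/s

26 m/s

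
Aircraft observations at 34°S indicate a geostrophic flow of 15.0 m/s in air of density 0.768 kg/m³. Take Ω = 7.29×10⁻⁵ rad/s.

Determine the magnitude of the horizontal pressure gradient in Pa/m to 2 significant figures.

9.4×10⁻⁴ Pa/m

Coriolis parameter at 34°S:
f = 2Ω sin φ = 2 × 7.29×10⁻⁵ × sin 34° = 8.15×10⁻⁵ s⁻¹
Geostrophic balance rearranged: |∂P/∂n| = f ρ V_g
|∂P/∂n| = 8.15×10⁻⁵ × 0.768 × 15.0 = 9.39×10⁻⁴ Pa/m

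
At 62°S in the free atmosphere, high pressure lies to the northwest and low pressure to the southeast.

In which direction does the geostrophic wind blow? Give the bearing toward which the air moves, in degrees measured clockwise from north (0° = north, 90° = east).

The pressure-gradient force points toward the southeast (bearing 135°).
Geostrophic balance: in the Southern Hemisphere the Coriolis force deflects motion to the left, so the geostrophic wind blows 90° to the left of the pressure-gradient force (low pressure on the right).
Rotating 135° by 90° counterclockwise gives 045° — the wind blows toward the northeast.

045°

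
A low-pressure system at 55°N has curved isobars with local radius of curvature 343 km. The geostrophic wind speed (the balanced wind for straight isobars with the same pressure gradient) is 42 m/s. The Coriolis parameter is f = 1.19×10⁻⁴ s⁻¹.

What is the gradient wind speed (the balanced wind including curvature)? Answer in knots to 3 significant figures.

50.1 knots

Around a low, centrifugal force acts outward with Coriolis, so pressure-gradient force balances both:
(1/ρ)|∂P/∂n| = fV + V²/R  →  V² + fR·V − fR·V_g = 0
With fR = 1.19×10⁻⁴ × 343×10³ m = 40.8 m/s:
V = [−fR + √((fR)² + 4 fR V_g)]/2 = [−40.8 + √(40.8² + 4×40.8×42)]/2 = 25.8 m/s
Subgeostrophic (V < V_g = 42 m/s), as expected around a low.
Converting: 25.8 m/s × 1.944 = 50.1 knots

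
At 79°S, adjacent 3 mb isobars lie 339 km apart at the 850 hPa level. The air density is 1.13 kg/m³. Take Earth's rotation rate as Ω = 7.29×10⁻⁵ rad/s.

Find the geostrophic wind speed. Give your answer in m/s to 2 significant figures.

Coriolis parameter at 79°S:
f = 2Ω sin φ = 2 × 7.29×10⁻⁵ × sin 79° = 1.43×10⁻⁴ s⁻¹
Pressure gradient: |∂P/∂n| = 300 Pa / 339000 m = 8.85×10⁻⁴ Pa/m
Geostrophic balance (pressure-gradient force = Coriolis force):
V_g = (1/(fρ)) |∂P/∂n| = 8.85×10⁻⁴ / (1.43×10⁻⁴ × 1.13) = 5.47 m/s

5.5 m/s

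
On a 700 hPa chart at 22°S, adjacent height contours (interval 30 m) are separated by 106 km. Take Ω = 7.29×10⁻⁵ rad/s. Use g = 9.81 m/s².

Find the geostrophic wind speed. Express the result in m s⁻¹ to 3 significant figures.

Coriolis parameter at 22°S:
f = 2Ω sin φ = 2 × 7.29×10⁻⁵ × sin 22° = 5.46×10⁻⁵ s⁻¹
Height gradient: |∂Z/∂n| = 30 m / 106000 m = 2.83×10⁻⁴
On a pressure surface, geostrophic balance gives V_g = (g/f)|∂Z/∂n|:
V_g = 9.81 × 2.83×10⁻⁴ / 5.46×10⁻⁵ = 50.8 m/s

50.8 m s⁻¹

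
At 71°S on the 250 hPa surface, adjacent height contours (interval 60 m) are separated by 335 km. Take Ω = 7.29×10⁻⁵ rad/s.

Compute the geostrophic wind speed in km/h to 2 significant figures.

46 km/h

Coriolis parameter at 71°S:
f = 2Ω sin φ = 2 × 7.29×10⁻⁵ × sin 71° = 1.38×10⁻⁴ s⁻¹
Height gradient: |∂Z/∂n| = 60 m / 335000 m = 1.79×10⁻⁴
On a pressure surface, geostrophic balance gives V_g = (g/f)|∂Z/∂n|:
V_g = 9.81 × 1.79×10⁻⁴ / 1.38×10⁻⁴ = 12.7 m/s
Converting: 12.7 m/s × 3.6 = 46 km/h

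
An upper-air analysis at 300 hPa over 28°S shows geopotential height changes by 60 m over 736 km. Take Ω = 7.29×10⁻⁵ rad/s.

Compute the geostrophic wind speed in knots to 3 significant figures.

Coriolis parameter at 28°S:
f = 2Ω sin φ = 2 × 7.29×10⁻⁵ × sin 28° = 6.84×10⁻⁵ s⁻¹
Height gradient: |∂Z/∂n| = 60 m / 736000 m = 8.15×10⁻⁵
On a pressure surface, geostrophic balance gives V_g = (g/f)|∂Z/∂n|:
V_g = 9.81 × 8.15×10⁻⁵ / 6.84×10⁻⁵ = 11.7 m/s
Converting: 11.7 m/s × 1.944 = 22.7 knots

22.7 knots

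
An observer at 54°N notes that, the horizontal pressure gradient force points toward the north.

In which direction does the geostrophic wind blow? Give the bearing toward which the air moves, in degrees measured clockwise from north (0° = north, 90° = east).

The pressure-gradient force points toward the north (bearing 000°).
Geostrophic balance: in the Northern Hemisphere the Coriolis force deflects motion to the right, so the geostrophic wind blows 90° to the right of the pressure-gradient force (low pressure on the left).
Rotating 000° by 90° clockwise gives 090° — the wind blows toward the east.

090°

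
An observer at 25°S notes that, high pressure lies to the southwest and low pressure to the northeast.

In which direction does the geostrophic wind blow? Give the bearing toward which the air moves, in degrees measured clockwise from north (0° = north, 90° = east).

315°

The pressure-gradient force points toward the northeast (bearing 045°).
Geostrophic balance: in the Southern Hemisphere the Coriolis force deflects motion to the left, so the geostrophic wind blows 90° to the left of the pressure-gradient force (low pressure on the right).
Rotating 045° by 90° counterclockwise gives 315° — the wind blows toward the northwest.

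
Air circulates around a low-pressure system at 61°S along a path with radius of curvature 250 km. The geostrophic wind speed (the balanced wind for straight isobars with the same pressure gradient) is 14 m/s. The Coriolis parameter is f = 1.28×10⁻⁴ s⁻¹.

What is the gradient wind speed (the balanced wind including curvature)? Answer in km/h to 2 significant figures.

Around a low, centrifugal force acts outward with Coriolis, so pressure-gradient force balances both:
(1/ρ)|∂P/∂n| = fV + V²/R  →  V² + fR·V − fR·V_g = 0
With fR = 1.28×10⁻⁴ × 250×10³ m = 32.0 m/s:
V = [−fR + √((fR)² + 4 fR V_g)]/2 = [−32.0 + √(32.0² + 4×32.0×14)]/2 = 10.5 m/s
Subgeostrophic (V < V_g = 14 m/s), as expected around a low.
Converting: 10.5 m/s × 3.6 = 38 km/h

38 km/h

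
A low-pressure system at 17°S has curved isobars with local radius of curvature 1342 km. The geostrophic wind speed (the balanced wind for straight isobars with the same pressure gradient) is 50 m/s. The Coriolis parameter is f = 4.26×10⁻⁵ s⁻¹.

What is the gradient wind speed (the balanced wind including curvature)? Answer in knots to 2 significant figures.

62 knots

Around a low, centrifugal force acts outward with Coriolis, so pressure-gradient force balances both:
(1/ρ)|∂P/∂n| = fV + V²/R  →  V² + fR·V − fR·V_g = 0
With fR = 4.26×10⁻⁵ × 1342×10³ m = 57.2 m/s:
V = [−fR + √((fR)² + 4 fR V_g)]/2 = [−57.2 + √(57.2² + 4×57.2×50)]/2 = 32 m/s
Subgeostrophic (V < V_g = 50 m/s), as expected around a low.
Converting: 32 m/s × 1.944 = 62 knots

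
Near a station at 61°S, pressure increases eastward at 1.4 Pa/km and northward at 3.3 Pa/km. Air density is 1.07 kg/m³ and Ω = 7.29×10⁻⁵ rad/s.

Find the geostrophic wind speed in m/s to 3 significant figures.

26.3 m/s

Coriolis parameter at 61°S:
f = 2Ω sin φ = 2 × 7.29×10⁻⁵ × sin 61° = 1.28×10⁻⁴ s⁻¹
In the Southern Hemisphere f is negative: f = −1.28×10⁻⁴ s⁻¹.
Component geostrophic relations (x east, y north):
u_g = −(1/(fρ)) ∂P/∂y,  v_g = (1/(fρ)) ∂P/∂x
u_g = −(3.3×10⁻³)/(−1.28×10⁻⁴ × 1.07) = 24.2 m/s;  v_g = (1.4×10⁻³)/(−1.28×10⁻⁴ × 1.07) = −10.3 m/s
|V_g| = √(u_g² + v_g²) = 26.3 m/s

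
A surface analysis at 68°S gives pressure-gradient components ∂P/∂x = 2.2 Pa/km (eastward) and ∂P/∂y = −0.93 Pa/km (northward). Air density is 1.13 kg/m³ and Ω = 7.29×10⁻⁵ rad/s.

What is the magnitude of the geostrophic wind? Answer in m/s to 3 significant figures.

15.6 m/s

Coriolis parameter at 68°S:
f = 2Ω sin φ = 2 × 7.29×10⁻⁵ × sin 68° = 1.35×10⁻⁴ s⁻¹
In the Southern Hemisphere f is negative: f = −1.35×10⁻⁴ s⁻¹.
Component geostrophic relations (x east, y north):
u_g = −(1/(fρ)) ∂P/∂y,  v_g = (1/(fρ)) ∂P/∂x
u_g = −(−0.93×10⁻³)/(−1.35×10⁻⁴ × 1.13) = −6.09 m/s;  v_g = (2.2×10⁻³)/(−1.35×10⁻⁴ × 1.13) = −14.4 m/s
|V_g| = √(u_g² + v_g²) = 15.6 m/s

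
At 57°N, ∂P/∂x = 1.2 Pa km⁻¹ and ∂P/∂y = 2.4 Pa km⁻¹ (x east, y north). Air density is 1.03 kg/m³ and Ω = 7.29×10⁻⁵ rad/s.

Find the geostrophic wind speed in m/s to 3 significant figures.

21.3 m/s

Coriolis parameter at 57°N:
f = 2Ω sin φ = 2 × 7.29×10⁻⁵ × sin 57° = 1.22×10⁻⁴ s⁻¹
Component geostrophic relations (x east, y north):
u_g = −(1/(fρ)) ∂P/∂y,  v_g = (1/(fρ)) ∂P/∂x
u_g = −(2.4×10⁻³)/(1.22×10⁻⁴ × 1.03) = −19.1 m/s;  v_g = (1.2×10⁻³)/(1.22×10⁻⁴ × 1.03) = 9.53 m/s
|V_g| = √(u_g² + v_g²) = 21.3 m/s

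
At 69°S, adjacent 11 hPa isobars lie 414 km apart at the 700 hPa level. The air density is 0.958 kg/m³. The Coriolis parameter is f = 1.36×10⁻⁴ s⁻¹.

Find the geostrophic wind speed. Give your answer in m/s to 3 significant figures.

20.4 m/s

Pressure gradient: |∂P/∂n| = 1100 Pa / 414000 m = 2.66×10⁻³ Pa/m
Geostrophic balance (pressure-gradient force = Coriolis force):
V_g = (1/(fρ)) |∂P/∂n| = 2.66×10⁻³ / (1.36×10⁻⁴ × 0.958) = 20.4 m/s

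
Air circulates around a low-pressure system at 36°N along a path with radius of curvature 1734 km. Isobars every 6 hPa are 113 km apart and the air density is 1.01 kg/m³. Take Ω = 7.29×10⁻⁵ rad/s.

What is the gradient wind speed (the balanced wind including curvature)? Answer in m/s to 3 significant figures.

46.7 m/s

Coriolis parameter at 36°N:
f = 2Ω sin φ = 2 × 7.29×10⁻⁵ × sin 36° = 8.57×10⁻⁵ s⁻¹
Pressure gradient: |∂P/∂n| = 600 Pa / 113000 m = 5.31×10⁻³ Pa/m
Geostrophic speed: V_g = |∂P/∂n|/(fρ) = 5.31×10⁻³/(8.57×10⁻⁵ × 1.01) = 61.3 m/s
Around a low, centrifugal force acts outward with Coriolis, so pressure-gradient force balances both:
(1/ρ)|∂P/∂n| = fV + V²/R  →  V² + fR·V − fR·V_g = 0
With fR = 8.57×10⁻⁵ × 1734×10³ m = 149 m/s:
V = [−fR + √((fR)² + 4 fR V_g)]/2 = [−149 + √(149² + 4×149×61.3)]/2 = 46.7 m/s
Subgeostrophic (V < V_g = 61.3 m/s), as expected around a low.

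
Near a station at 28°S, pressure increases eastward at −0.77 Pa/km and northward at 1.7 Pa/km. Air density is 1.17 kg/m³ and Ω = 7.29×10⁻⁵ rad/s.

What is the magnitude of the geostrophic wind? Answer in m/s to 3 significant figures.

23.3 m/s

Coriolis parameter at 28°S:
f = 2Ω sin φ = 2 × 7.29×10⁻⁵ × sin 28° = 6.84×10⁻⁵ s⁻¹
In the Southern Hemisphere f is negative: f = −6.84×10⁻⁵ s⁻¹.
Component geostrophic relations (x east, y north):
u_g = −(1/(fρ)) ∂P/∂y,  v_g = (1/(fρ)) ∂P/∂x
u_g = −(1.7×10⁻³)/(−6.84×10⁻⁵ × 1.17) = 21.2 m/s;  v_g = (−0.77×10⁻³)/(−6.84×10⁻⁵ × 1.17) = 9.61 m/s
|V_g| = √(u_g² + v_g²) = 23.3 m/s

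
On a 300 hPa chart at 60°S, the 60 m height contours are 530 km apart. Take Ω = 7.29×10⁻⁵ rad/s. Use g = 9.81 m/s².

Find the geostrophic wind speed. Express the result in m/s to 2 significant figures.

8.8 m/s

Coriolis parameter at 60°S:
f = 2Ω sin φ = 2 × 7.29×10⁻⁵ × sin 60° = 1.26×10⁻⁴ s⁻¹
Height gradient: |∂Z/∂n| = 60 m / 530000 m = 1.13×10⁻⁴
On a pressure surface, geostrophic balance gives V_g = (g/f)|∂Z/∂n|:
V_g = 9.81 × 1.13×10⁻⁴ / 1.26×10⁻⁴ = 8.80 m/s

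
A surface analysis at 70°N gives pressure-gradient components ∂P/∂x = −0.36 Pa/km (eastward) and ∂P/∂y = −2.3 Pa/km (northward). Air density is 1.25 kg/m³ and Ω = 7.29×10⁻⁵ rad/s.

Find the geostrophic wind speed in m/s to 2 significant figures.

14 m/s

Coriolis parameter at 70°N:
f = 2Ω sin φ = 2 × 7.29×10⁻⁵ × sin 70° = 1.37×10⁻⁴ s⁻¹
Component geostrophic relations (x east, y north):
u_g = −(1/(fρ)) ∂P/∂y,  v_g = (1/(fρ)) ∂P/∂x
u_g = −(−2.3×10⁻³)/(1.37×10⁻⁴ × 1.25) = 13.4 m/s;  v_g = (−0.36×10⁻³)/(1.37×10⁻⁴ × 1.25) = −2.10 m/s
|V_g| = √(u_g² + v_g²) = 13.6 m/s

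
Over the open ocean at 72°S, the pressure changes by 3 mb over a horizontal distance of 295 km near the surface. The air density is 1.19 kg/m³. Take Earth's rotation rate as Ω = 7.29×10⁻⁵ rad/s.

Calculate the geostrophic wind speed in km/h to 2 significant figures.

Coriolis parameter at 72°S:
f = 2Ω sin φ = 2 × 7.29×10⁻⁵ × sin 72° = 1.39×10⁻⁴ s⁻¹
Pressure gradient: |∂P/∂n| = 300 Pa / 295000 m = 1.02×10⁻³ Pa/m
Geostrophic balance (pressure-gradient force = Coriolis force):
V_g = (1/(fρ)) |∂P/∂n| = 1.02×10⁻³ / (1.39×10⁻⁴ × 1.19) = 6.16 m/s
Converting: 6.16 m/s × 3.6 = 22 km/h

22 km/h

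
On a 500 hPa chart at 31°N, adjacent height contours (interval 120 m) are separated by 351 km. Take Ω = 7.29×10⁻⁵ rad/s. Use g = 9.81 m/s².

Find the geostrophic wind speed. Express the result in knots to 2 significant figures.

Coriolis parameter at 31°N:
f = 2Ω sin φ = 2 × 7.29×10⁻⁵ × sin 31° = 7.51×10⁻⁵ s⁻¹
Height gradient: |∂Z/∂n| = 120 m / 351000 m = 3.42×10⁻⁴
On a pressure surface, geostrophic balance gives V_g = (g/f)|∂Z/∂n|:
V_g = 9.81 × 3.42×10⁻⁴ / 7.51×10⁻⁵ = 44.7 m/s
Converting: 44.7 m/s × 1.944 = 87 knots

87 knots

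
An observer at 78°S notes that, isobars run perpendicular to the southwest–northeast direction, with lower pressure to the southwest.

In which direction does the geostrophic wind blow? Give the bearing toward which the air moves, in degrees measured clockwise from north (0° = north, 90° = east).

The pressure-gradient force points toward the southwest (bearing 225°).
Geostrophic balance: in the Southern Hemisphere the Coriolis force deflects motion to the left, so the geostrophic wind blows 90° to the left of the pressure-gradient force (low pressure on the right).
Rotating 225° by 90° counterclockwise gives 135° — the wind blows toward the southeast.

135°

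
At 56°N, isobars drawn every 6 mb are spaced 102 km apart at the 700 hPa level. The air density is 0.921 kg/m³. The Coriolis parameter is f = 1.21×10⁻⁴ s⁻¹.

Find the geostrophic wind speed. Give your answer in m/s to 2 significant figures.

Pressure gradient: |∂P/∂n| = 600 Pa / 102000 m = 5.88×10⁻³ Pa/m
Geostrophic balance (pressure-gradient force = Coriolis force):
V_g = (1/(fρ)) |∂P/∂n| = 5.88×10⁻³ / (1.21×10⁻⁴ × 0.921) = 52.8 m/s

53 m/s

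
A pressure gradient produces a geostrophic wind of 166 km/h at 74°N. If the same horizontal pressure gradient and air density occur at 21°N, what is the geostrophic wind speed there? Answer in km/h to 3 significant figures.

With the same pressure gradient and density, V_g ∝ 1/f ∝ 1/sin φ.
V₂ = V₁ · sin φ₁ / sin φ₂ = 166 × sin 74° / sin 21°
V₂ = 166 × 0.9613/0.3584 = 445 km/h

445 km/h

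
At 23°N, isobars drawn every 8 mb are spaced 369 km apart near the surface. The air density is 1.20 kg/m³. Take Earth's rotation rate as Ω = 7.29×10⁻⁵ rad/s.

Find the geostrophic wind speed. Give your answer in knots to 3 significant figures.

Coriolis parameter at 23°N:
f = 2Ω sin φ = 2 × 7.29×10⁻⁵ × sin 23° = 5.70×10⁻⁵ s⁻¹
Pressure gradient: |∂P/∂n| = 800 Pa / 369000 m = 2.17×10⁻³ Pa/m
Geostrophic balance (pressure-gradient force = Coriolis force):
V_g = (1/(fρ)) |∂P/∂n| = 2.17×10⁻³ / (5.70×10⁻⁵ × 1.20) = 31.7 m/s
Converting: 31.7 m/s × 1.944 = 61.6 knots

61.6 knots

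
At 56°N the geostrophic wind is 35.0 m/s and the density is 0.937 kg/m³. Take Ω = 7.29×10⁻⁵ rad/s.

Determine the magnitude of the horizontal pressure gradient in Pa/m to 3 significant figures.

Coriolis parameter at 56°N:
f = 2Ω sin φ = 2 × 7.29×10⁻⁵ × sin 56° = 1.21×10⁻⁴ s⁻¹
Geostrophic balance rearranged: |∂P/∂n| = f ρ V_g
|∂P/∂n| = 1.21×10⁻⁴ × 0.937 × 35.0 = 3.96×10⁻³ Pa/m

3.96×10⁻³ Pa/m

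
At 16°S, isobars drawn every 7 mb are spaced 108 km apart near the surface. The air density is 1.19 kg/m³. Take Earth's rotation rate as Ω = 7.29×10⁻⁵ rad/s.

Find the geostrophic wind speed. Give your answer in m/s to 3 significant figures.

136 m/s

Coriolis parameter at 16°S:
f = 2Ω sin φ = 2 × 7.29×10⁻⁵ × sin 16° = 4.02×10⁻⁵ s⁻¹
Pressure gradient: |∂P/∂n| = 700 Pa / 108000 m = 6.48×10⁻³ Pa/m
Geostrophic balance (pressure-gradient force = Coriolis force):
V_g = (1/(fρ)) |∂P/∂n| = 6.48×10⁻³ / (4.02×10⁻⁵ × 1.19) = 136 m/s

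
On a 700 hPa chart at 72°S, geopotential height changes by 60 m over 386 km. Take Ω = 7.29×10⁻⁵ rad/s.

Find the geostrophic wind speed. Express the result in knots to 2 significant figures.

Coriolis parameter at 72°S:
f = 2Ω sin φ = 2 × 7.29×10⁻⁵ × sin 72° = 1.39×10⁻⁴ s⁻¹
Height gradient: |∂Z/∂n| = 60 m / 386000 m = 1.55×10⁻⁴
On a pressure surface, geostrophic balance gives V_g = (g/f)|∂Z/∂n|:
V_g = 9.81 × 1.55×10⁻⁴ / 1.39×10⁻⁴ = 11.0 m/s
Converting: 11.0 m/s × 1.944 = 21 knots

21 knots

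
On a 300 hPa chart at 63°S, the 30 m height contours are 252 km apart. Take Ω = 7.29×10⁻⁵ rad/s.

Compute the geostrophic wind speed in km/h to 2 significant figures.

Coriolis parameter at 63°S:
f = 2Ω sin φ = 2 × 7.29×10⁻⁵ × sin 63° = 1.30×10⁻⁴ s⁻¹
Height gradient: |∂Z/∂n| = 30 m / 252000 m = 1.19×10⁻⁴
On a pressure surface, geostrophic balance gives V_g = (g/f)|∂Z/∂n|:
V_g = 9.81 × 1.19×10⁻⁴ / 1.30×10⁻⁴ = 8.99 m/s
Converting: 8.99 m/s × 3.6 = 32 km/h

32 km/h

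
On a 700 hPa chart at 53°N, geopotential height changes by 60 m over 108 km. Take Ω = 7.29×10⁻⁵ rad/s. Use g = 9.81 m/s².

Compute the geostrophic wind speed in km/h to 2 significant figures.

170 km/h

Coriolis parameter at 53°N:
f = 2Ω sin φ = 2 × 7.29×10⁻⁵ × sin 53° = 1.16×10⁻⁴ s⁻¹
Height gradient: |∂Z/∂n| = 60 m / 108000 m = 5.56×10⁻⁴
On a pressure surface, geostrophic balance gives V_g = (g/f)|∂Z/∂n|:
V_g = 9.81 × 5.56×10⁻⁴ / 1.16×10⁻⁴ = 46.8 m/s
Converting: 46.8 m/s × 3.6 = 170 km/h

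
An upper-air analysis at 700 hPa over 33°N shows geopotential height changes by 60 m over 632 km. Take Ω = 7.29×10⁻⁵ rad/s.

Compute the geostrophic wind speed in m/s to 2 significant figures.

Coriolis parameter at 33°N:
f = 2Ω sin φ = 2 × 7.29×10⁻⁵ × sin 33° = 7.94×10⁻⁵ s⁻¹
Height gradient: |∂Z/∂n| = 60 m / 632000 m = 9.49×10⁻⁵
On a pressure surface, geostrophic balance gives V_g = (g/f)|∂Z/∂n|:
V_g = 9.81 × 9.49×10⁻⁵ / 7.94×10⁻⁵ = 11.7 m/s

12 m/s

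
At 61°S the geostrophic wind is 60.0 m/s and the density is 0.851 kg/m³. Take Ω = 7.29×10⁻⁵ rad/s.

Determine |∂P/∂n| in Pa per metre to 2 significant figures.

Coriolis parameter at 61°S:
f = 2Ω sin φ = 2 × 7.29×10⁻⁵ × sin 61° = 1.28×10⁻⁴ s⁻¹
Geostrophic balance rearranged: |∂P/∂n| = f ρ V_g
|∂P/∂n| = 1.28×10⁻⁴ × 0.851 × 60.0 = 6.51×10⁻³ Pa/m

6.5×10⁻³ Pa/m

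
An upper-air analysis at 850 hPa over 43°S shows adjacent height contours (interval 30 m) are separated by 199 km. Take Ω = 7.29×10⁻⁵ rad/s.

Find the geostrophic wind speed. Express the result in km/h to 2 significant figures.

Coriolis parameter at 43°S:
f = 2Ω sin φ = 2 × 7.29×10⁻⁵ × sin 43° = 9.94×10⁻⁵ s⁻¹
Height gradient: |∂Z/∂n| = 30 m / 199000 m = 1.51×10⁻⁴
On a pressure surface, geostrophic balance gives V_g = (g/f)|∂Z/∂n|:
V_g = 9.81 × 1.51×10⁻⁴ / 9.94×10⁻⁵ = 14.9 m/s
Converting: 14.9 m/s × 3.6 = 54 km/h

54 km/h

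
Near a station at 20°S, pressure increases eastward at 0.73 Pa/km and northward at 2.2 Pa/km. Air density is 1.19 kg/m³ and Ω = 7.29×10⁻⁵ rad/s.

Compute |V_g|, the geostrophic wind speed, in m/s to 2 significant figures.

Coriolis parameter at 20°S:
f = 2Ω sin φ = 2 × 7.29×10⁻⁵ × sin 20° = 4.99×10⁻⁵ s⁻¹
In the Southern Hemisphere f is negative: f = −4.99×10⁻⁵ s⁻¹.
Component geostrophic relations (x east, y north):
u_g = −(1/(fρ)) ∂P/∂y,  v_g = (1/(fρ)) ∂P/∂x
u_g = −(2.2×10⁻³)/(−4.99×10⁻⁵ × 1.19) = 37.1 m/s;  v_g = (0.73×10⁻³)/(−4.99×10⁻⁵ × 1.19) = −12.3 m/s
|V_g| = √(u_g² + v_g²) = 39.1 m/s

39 m/s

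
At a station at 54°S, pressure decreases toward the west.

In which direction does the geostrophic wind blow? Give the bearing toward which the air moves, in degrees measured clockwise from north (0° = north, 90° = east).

180°

The pressure-gradient force points toward the west (bearing 270°).
Geostrophic balance: in the Southern Hemisphere the Coriolis force deflects motion to the left, so the geostrophic wind blows 90° to the left of the pressure-gradient force (low pressure on the right).
Rotating 270° by 90° counterclockwise gives 180° — the wind blows toward the south.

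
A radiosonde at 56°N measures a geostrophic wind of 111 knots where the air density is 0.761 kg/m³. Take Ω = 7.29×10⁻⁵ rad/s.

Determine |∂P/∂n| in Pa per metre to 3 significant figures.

5.25×10⁻³ Pa/m

Coriolis parameter at 56°N:
f = 2Ω sin φ = 2 × 7.29×10⁻⁵ × sin 56° = 1.21×10⁻⁴ s⁻¹
Wind speed in SI: 111 knots = 57.1 m/s
Geostrophic balance rearranged: |∂P/∂n| = f ρ V_g
|∂P/∂n| = 1.21×10⁻⁴ × 0.761 × 57.1 = 5.25×10⁻³ Pa/m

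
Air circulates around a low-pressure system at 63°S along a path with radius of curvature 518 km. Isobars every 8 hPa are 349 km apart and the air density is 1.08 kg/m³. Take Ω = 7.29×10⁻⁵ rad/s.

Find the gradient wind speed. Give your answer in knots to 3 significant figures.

26.4 knots

Coriolis parameter at 63°S:
f = 2Ω sin φ = 2 × 7.29×10⁻⁵ × sin 63° = 1.30×10⁻⁴ s⁻¹
Pressure gradient: |∂P/∂n| = 800 Pa / 349000 m = 2.29×10⁻³ Pa/m
Geostrophic speed: V_g = |∂P/∂n|/(fρ) = 2.29×10⁻³/(1.30×10⁻⁴ × 1.08) = 16.3 m/s
Around a low, centrifugal force acts outward with Coriolis, so pressure-gradient force balances both:
(1/ρ)|∂P/∂n| = fV + V²/R  →  V² + fR·V − fR·V_g = 0
With fR = 1.30×10⁻⁴ × 518×10³ m = 67.3 m/s:
V = [−fR + √((fR)² + 4 fR V_g)]/2 = [−67.3 + √(67.3² + 4×67.3×16.3)]/2 = 13.6 m/s
Subgeostrophic (V < V_g = 16.3 m/s), as expected around a low.
Converting: 13.6 m/s × 1.944 = 26.4 knots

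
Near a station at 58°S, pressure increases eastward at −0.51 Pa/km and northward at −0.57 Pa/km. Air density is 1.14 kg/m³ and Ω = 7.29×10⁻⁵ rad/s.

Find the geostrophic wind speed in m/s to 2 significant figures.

Coriolis parameter at 58°S:
f = 2Ω sin φ = 2 × 7.29×10⁻⁵ × sin 58° = 1.24×10⁻⁴ s⁻¹
In the Southern Hemisphere f is negative: f = −1.24×10⁻⁴ s⁻¹.
Component geostrophic relations (x east, y north):
u_g = −(1/(fρ)) ∂P/∂y,  v_g = (1/(fρ)) ∂P/∂x
u_g = −(−0.57×10⁻³)/(−1.24×10⁻⁴ × 1.14) = −4.04 m/s;  v_g = (−0.51×10⁻³)/(−1.24×10⁻⁴ × 1.14) = 3.62 m/s
|V_g| = √(u_g² + v_g²) = 5.43 m/s

5.4 m/s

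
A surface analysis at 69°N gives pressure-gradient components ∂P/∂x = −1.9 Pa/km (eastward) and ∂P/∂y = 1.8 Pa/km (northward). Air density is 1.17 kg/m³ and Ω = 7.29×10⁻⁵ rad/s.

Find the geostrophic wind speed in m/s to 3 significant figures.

Coriolis parameter at 69°N:
f = 2Ω sin φ = 2 × 7.29×10⁻⁵ × sin 69° = 1.36×10⁻⁴ s⁻¹
Component geostrophic relations (x east, y north):
u_g = −(1/(fρ)) ∂P/∂y,  v_g = (1/(fρ)) ∂P/∂x
u_g = −(1.8×10⁻³)/(1.36×10⁻⁴ × 1.17) = −11.3 m/s;  v_g = (−1.9×10⁻³)/(1.36×10⁻⁴ × 1.17) = −11.9 m/s
|V_g| = √(u_g² + v_g²) = 16.4 m/s

16.4 m/s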